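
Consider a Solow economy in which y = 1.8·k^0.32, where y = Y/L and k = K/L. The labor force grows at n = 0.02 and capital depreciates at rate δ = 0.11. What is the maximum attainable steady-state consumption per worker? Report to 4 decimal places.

Break-even investment rate: n + δ = 0.02 + 0.11 = 0.13.
At the golden rule the marginal product of capital equals n+δ: 0.32·1.8·k^(0.32−1) = 0.13. Solving, k_gold = (0.32·1.8/0.13)^(1/0.68) ≈ 8.9270.
y_gold = 1.8·8.9270^0.32 ≈ 3.6266.
c_gold = y_gold − (n+δ)·k_gold = 3.6266 − 0.13·8.9270 ≈ 2.4661.

c_gold ≈ 2.4661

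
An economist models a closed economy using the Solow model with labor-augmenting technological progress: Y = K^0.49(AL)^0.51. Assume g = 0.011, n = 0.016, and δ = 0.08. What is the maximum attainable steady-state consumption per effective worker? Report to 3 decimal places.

c_gold ≈ 2.200

The effective depreciation rate is n + g + δ = 0.016 + 0.011 + 0.08 = 0.107.
At the golden rule the marginal product of capital equals n+g+δ: 0.49·k^(0.49−1) = 0.107. Solving, k_gold = (0.49/0.107)^(1/0.51) ≈ 19.7565.
y_gold = 19.7565^0.49 ≈ 4.3142.
c_gold = y_gold − (n+g+δ)·k_gold = 4.3142 − 0.107·19.7565 ≈ 2.2002.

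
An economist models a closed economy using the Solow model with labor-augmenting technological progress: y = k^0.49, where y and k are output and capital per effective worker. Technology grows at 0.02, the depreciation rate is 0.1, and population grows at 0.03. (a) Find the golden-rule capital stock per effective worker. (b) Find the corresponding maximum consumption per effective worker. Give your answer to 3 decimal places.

Capital per effective worker breaks even when investment replaces (n + g + δ)·k; here n + g + δ = 0.15.
Setting f'(k) = n+g+δ gives 0.49·k^(0.49−1) = 0.15, hence k_gold = (0.49/0.15)^(1/0.51) ≈ 10.1871.
y_gold = 10.1871^0.49 ≈ 3.1185; c_gold = y_gold − 0.15·k_gold ≈ 1.5904.

(a) k_gold ≈ 10.187; (b) c_gold ≈ 1.590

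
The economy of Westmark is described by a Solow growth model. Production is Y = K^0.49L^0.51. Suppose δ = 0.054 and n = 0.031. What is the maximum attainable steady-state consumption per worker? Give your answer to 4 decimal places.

c_gold ≈ 2.7448

Break-even investment rate: n + δ = 0.031 + 0.054 = 0.085.
Maximizing c = f(k) − (n+δ)·k gives f'(k) = n+δ, i.e. 0.49·k^(0.49−1) = 0.085, so k_gold = (0.49/0.085)^(1/0.51) ≈ 31.0256.
y_gold = 31.0256^0.49 ≈ 5.3820.
c_gold = y_gold − (n+δ)·k_gold = 5.3820 − 0.085·31.0256 ≈ 2.7448.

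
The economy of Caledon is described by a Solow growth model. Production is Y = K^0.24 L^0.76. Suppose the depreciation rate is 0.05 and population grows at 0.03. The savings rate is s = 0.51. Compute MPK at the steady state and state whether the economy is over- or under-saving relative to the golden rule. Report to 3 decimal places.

over-saving; MPK ≈ 0.038

The effective depreciation rate is n + δ = 0.03 + 0.05 = 0.08.
Steady-state k*: s·k^0.24 = 0.08·k gives k* = (0.51/0.08)^(1/0.76) ≈ 11.4426.
MPK = 0.24·11.4426^(-0.76) ≈ 0.0376.
MPK < n+δ = 0.08, so the economy is dynamically inefficient (over-saving).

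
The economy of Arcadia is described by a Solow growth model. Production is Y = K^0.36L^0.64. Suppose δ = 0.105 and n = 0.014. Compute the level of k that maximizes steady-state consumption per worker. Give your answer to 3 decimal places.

k_gold ≈ 5.639

n + δ = 0.014 + 0.105 = 0.119.
Golden rule sets MPK = n+δ: 0.36·k^(0.36−1) = 0.119, so k_gold = (0.36/0.119)^(1/0.64) ≈ 5.6387.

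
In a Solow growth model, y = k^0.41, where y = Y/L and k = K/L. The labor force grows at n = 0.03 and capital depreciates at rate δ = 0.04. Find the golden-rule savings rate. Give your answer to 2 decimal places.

The effective depreciation rate is n + δ = 0.03 + 0.04 = 0.07.
At the golden rule MPK = n+δ, and in any Cobb-Douglas steady state s = (n+δ)·k/y = MPK·k/y = capital's share 0.41.

s_gold = 0.41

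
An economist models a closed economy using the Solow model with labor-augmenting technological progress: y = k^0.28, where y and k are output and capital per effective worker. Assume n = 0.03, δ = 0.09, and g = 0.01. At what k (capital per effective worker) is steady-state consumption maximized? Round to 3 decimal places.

k_gold ≈ 2.903

Break-even investment rate: n + g + δ = 0.03 + 0.01 + 0.09 = 0.13.
Setting f'(k) = n+g+δ gives 0.28·k^(0.28−1) = 0.13, hence k_gold = (0.28/0.13)^(1/0.72) ≈ 2.9027.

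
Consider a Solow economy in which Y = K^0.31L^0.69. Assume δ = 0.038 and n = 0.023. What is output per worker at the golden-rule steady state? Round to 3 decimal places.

n + δ = 0.023 + 0.038 = 0.061.
Setting f'(k) = n+δ gives 0.31·k^(0.31−1) = 0.061, hence k_gold = (0.31/0.061)^(1/0.69) ≈ 10.5496.
Output: y_gold = k_gold^0.31 = 10.5496^0.31 ≈ 2.0759.

y_gold ≈ 2.076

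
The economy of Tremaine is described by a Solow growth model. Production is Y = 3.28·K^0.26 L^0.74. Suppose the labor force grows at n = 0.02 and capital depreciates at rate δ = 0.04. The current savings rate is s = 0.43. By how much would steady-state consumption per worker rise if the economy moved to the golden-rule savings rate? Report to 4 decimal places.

Capital per worker breaks even when investment replaces (n + δ)·k; here n + δ = 0.06.
Current steady state (s = 0.43): k* = (0.43·3.28/0.06)^(1/0.74) ≈ 71.2789, y* = 3.28·71.2789^0.26 ≈ 9.9459, c* = (1−0.43)·9.9459 ≈ 5.6692.
Golden rule sets MPK = n+δ: 0.26·3.28·k^(0.26−1) = 0.06, so k_gold = (0.26·3.28/0.06)^(1/0.74) ≈ 36.1158.
y_gold = 3.28·36.1158^0.26 ≈ 8.3344, c_gold = y_gold − 0.06·k_gold ≈ 6.1675.
Gain: Δc = 6.1675 − 5.6692 ≈ 0.4983.

Δc ≈ 0.4983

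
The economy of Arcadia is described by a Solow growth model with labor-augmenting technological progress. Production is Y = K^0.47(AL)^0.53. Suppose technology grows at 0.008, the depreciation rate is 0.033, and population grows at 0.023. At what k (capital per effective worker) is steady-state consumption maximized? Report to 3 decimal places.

k_gold ≈ 43.034

Break-even investment rate: n + g + δ = 0.023 + 0.008 + 0.033 = 0.064.
Maximizing c = f(k) − (n+g+δ)·k gives f'(k) = n+g+δ, i.e. 0.47·k^(0.47−1) = 0.064, so k_gold = (0.47/0.064)^(1/0.53) ≈ 43.0336.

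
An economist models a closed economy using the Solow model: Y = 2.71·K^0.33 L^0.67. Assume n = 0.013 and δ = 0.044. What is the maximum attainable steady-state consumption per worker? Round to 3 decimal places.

The effective depreciation rate is n + δ = 0.013 + 0.044 = 0.057.
At the golden rule the marginal product of capital equals n+δ: 0.33·2.71·k^(0.33−1) = 0.057. Solving, k_gold = (0.33·2.71/0.057)^(1/0.67) ≈ 60.8822.
y_gold = 2.71·60.8822^0.33 ≈ 10.5160.
c_gold = y_gold − (n+δ)·k_gold = 10.5160 − 0.057·60.8822 ≈ 7.0457.

c_gold ≈ 7.046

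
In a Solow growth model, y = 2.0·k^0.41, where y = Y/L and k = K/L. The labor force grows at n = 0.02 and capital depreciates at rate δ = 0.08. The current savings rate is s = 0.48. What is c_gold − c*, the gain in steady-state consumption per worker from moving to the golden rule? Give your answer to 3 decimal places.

Δc ≈ 0.085

Break-even investment rate: n + δ = 0.02 + 0.08 = 0.1.
Current steady state (s = 0.48): k* = (0.48·2.0/0.1)^(1/0.59) ≈ 46.2239, y* = 2.0·46.2239^0.41 ≈ 9.6300, c* = (1−0.48)·9.6300 ≈ 5.0076.
Maximizing c = f(k) − (n+δ)·k gives f'(k) = n+δ, i.e. 0.41·2.0·k^(0.41−1) = 0.1, so k_gold = (0.41·2.0/0.1)^(1/0.59) ≈ 35.3865.
y_gold = 2.0·35.3865^0.41 ≈ 8.6308, c_gold = y_gold − 0.1·k_gold ≈ 5.0922.
Gain: Δc = 5.0922 − 5.0076 ≈ 0.0846.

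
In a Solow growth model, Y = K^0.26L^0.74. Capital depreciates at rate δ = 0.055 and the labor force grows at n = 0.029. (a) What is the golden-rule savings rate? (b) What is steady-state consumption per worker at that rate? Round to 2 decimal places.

Break-even investment rate: n + δ = 0.029 + 0.055 = 0.084.
For Cobb-Douglas, s_gold equals capital's share: s_gold = 0.26.
Setting f'(k) = n+δ gives 0.26·k^(0.26−1) = 0.084, hence k_gold = (0.26/0.084)^(1/0.74) ≈ 4.6036.
y_gold = 4.6036^0.26 ≈ 1.4873; c_gold = (1−0.26)·y_gold ≈ 1.1006.

(a) s_gold = 0.26; (b) c_gold ≈ 1.10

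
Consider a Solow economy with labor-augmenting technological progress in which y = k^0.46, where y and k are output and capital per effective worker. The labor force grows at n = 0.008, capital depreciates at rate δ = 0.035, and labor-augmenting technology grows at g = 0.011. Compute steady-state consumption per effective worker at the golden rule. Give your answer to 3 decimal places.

c_gold ≈ 3.349

Capital per effective worker breaks even when investment replaces (n + g + δ)·k; here n + g + δ = 0.054.
Maximizing c = f(k) − (n+g+δ)·k gives f'(k) = n+g+δ, i.e. 0.46·k^(0.46−1) = 0.054, so k_gold = (0.46/0.054)^(1/0.54) ≈ 52.8319.
y_gold = 52.8319^0.46 ≈ 6.2020.
c_gold = y_gold − (n+g+δ)·k_gold = 6.2020 − 0.054·52.8319 ≈ 3.3491.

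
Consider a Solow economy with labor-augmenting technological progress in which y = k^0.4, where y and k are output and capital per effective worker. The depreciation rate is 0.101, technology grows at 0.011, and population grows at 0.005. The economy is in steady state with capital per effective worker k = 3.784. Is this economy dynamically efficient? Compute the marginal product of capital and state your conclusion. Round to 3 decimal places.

The effective depreciation rate is n + g + δ = 0.005 + 0.011 + 0.101 = 0.117.
MPK = 0.4·k^(0.4−1) = 0.4·3.784^(-0.6) ≈ 0.1800.
MPK > 0.117, so the economy is dynamically efficient (under-saving).

dynamically efficient; MPK ≈ 0.180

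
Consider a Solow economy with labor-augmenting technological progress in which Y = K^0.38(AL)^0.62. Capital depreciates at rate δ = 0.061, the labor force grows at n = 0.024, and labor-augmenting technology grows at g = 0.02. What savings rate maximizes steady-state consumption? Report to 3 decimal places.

s_gold = 0.380

Break-even investment rate: n + g + δ = 0.024 + 0.02 + 0.061 = 0.105.
At the golden rule MPK = n+g+δ, and in any Cobb-Douglas steady state s = (n+g+δ)·k/y = MPK·k/y = capital's share 0.38.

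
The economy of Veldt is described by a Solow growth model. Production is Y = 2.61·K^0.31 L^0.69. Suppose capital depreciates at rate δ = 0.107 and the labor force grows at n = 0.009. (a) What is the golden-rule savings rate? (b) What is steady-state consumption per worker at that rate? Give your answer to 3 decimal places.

n + δ = 0.009 + 0.107 = 0.116.
For Cobb-Douglas, s_gold equals capital's share: s_gold = 0.31.
Golden rule sets MPK = n+δ: 0.31·2.61·k^(0.31−1) = 0.116, so k_gold = (0.31·2.61/0.116)^(1/0.69) ≈ 16.6927.
y_gold = 2.61·16.6927^0.31 ≈ 6.2463; c_gold = (1−0.31)·y_gold ≈ 4.3100.

(a) s_gold = 0.310; (b) c_gold ≈ 4.310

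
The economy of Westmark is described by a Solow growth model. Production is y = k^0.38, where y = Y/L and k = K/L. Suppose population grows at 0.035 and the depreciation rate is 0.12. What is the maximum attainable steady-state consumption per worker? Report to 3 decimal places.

n + δ = 0.035 + 0.12 = 0.155.
At the golden rule the marginal product of capital equals n+δ: 0.38·k^(0.38−1) = 0.155. Solving, k_gold = (0.38/0.155)^(1/0.62) ≈ 4.2476.
y_gold = 4.2476^0.38 ≈ 1.7326.
c_gold = y_gold − (n+δ)·k_gold = 1.7326 − 0.155·4.2476 ≈ 1.0742.

c_gold ≈ 1.074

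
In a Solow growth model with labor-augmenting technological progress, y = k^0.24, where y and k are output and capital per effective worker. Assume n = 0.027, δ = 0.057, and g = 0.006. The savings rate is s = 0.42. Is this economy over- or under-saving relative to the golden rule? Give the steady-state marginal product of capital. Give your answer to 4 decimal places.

over-saving; MPK ≈ 0.0514

n + g + δ = 0.027 + 0.006 + 0.057 = 0.09.
Steady-state k*: s·k^0.24 = 0.09·k gives k* = (0.42/0.09)^(1/0.76) ≈ 7.5905.
MPK = 0.24·7.5905^(-0.76) ≈ 0.0514.
MPK < n+g+δ = 0.09, so the economy is dynamically inefficient (over-saving).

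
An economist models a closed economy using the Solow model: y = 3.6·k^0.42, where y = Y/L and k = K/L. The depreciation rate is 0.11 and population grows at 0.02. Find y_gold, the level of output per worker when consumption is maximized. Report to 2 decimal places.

y_gold ≈ 21.28

Capital per worker breaks even when investment replaces (n + δ)·k; here n + δ = 0.13.
At the golden rule the marginal product of capital equals n+δ: 0.42·3.6·k^(0.42−1) = 0.13. Solving, k_gold = (0.42·3.6/0.13)^(1/0.58) ≈ 68.7473.
Output: y_gold = 3.6·k_gold^0.42 = 3.6·68.7473^0.42 ≈ 21.2789.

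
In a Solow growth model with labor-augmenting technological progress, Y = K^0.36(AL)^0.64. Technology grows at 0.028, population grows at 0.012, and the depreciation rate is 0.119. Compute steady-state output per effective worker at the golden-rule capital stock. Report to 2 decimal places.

y_gold ≈ 1.58

n + g + δ = 0.012 + 0.028 + 0.119 = 0.159.
At the golden rule the marginal product of capital equals n+g+δ: 0.36·k^(0.36−1) = 0.159. Solving, k_gold = (0.36/0.159)^(1/0.64) ≈ 3.5854.
Output: y_gold = k_gold^0.36 = 3.5854^0.36 ≈ 1.5836.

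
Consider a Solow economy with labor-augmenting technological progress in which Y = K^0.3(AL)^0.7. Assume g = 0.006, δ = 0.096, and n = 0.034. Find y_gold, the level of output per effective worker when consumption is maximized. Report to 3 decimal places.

Break-even investment rate: n + g + δ = 0.034 + 0.006 + 0.096 = 0.136.
Setting f'(k) = n+g+δ gives 0.3·k^(0.3−1) = 0.136, hence k_gold = (0.3/0.136)^(1/0.7) ≈ 3.0962.
Output: y_gold = k_gold^0.3 = 3.0962^0.3 ≈ 1.4036.

y_gold ≈ 1.404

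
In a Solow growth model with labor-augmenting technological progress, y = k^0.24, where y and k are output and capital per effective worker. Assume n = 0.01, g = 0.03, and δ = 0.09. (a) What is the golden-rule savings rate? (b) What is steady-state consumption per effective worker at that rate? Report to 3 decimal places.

(a) s_gold = 0.240; (b) c_gold ≈ 0.922

The effective depreciation rate is n + g + δ = 0.01 + 0.03 + 0.09 = 0.13.
For Cobb-Douglas, s_gold equals capital's share: s_gold = 0.24.
Golden rule sets MPK = n+g+δ: 0.24·k^(0.24−1) = 0.13, so k_gold = (0.24/0.13)^(1/0.76) ≈ 2.2405.
y_gold = 2.2405^0.24 ≈ 1.2136; c_gold = (1−0.24)·y_gold ≈ 0.9224.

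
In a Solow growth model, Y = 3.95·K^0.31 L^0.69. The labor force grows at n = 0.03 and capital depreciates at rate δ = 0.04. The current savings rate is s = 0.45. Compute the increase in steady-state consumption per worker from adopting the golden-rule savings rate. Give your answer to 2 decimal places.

Δc ≈ 0.57

The effective depreciation rate is n + δ = 0.03 + 0.04 = 0.07.
Current steady state (s = 0.45): k* = (0.45·3.95/0.07)^(1/0.69) ≈ 108.5960, y* = 3.95·108.5960^0.31 ≈ 16.8927, c* = (1−0.45)·16.8927 ≈ 9.2910.
Maximizing c = f(k) − (n+δ)·k gives f'(k) = n+δ, i.e. 0.31·3.95·k^(0.31−1) = 0.07, so k_gold = (0.31·3.95/0.07)^(1/0.69) ≈ 63.2772.
y_gold = 3.95·63.2772^0.31 ≈ 14.2884, c_gold = y_gold − 0.07·k_gold ≈ 9.8590.
Gain: Δc = 9.8590 − 9.2910 ≈ 0.5680.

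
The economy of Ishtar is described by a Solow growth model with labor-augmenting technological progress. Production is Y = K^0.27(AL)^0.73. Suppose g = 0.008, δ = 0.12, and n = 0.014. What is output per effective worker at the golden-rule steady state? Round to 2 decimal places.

y_gold ≈ 1.27

The effective depreciation rate is n + g + δ = 0.014 + 0.008 + 0.12 = 0.142.
Maximizing c = f(k) − (n+g+δ)·k gives f'(k) = n+g+δ, i.e. 0.27·k^(0.27−1) = 0.142, so k_gold = (0.27/0.142)^(1/0.73) ≈ 2.4115.
Output: y_gold = k_gold^0.27 = 2.4115^0.27 ≈ 1.2683.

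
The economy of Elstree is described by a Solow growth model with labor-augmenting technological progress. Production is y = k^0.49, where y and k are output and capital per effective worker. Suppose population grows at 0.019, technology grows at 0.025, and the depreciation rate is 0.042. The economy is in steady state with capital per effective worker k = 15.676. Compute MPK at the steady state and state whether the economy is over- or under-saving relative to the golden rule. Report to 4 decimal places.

n + g + δ = 0.019 + 0.025 + 0.042 = 0.086.
MPK = 0.49·k^(0.49−1) = 0.49·15.676^(-0.51) ≈ 0.1204.
MPK > 0.086, so the economy is dynamically efficient (under-saving).

under-saving; MPK ≈ 0.1204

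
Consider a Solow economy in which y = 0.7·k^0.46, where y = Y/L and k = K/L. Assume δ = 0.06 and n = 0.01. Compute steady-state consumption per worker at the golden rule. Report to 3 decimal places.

c_gold ≈ 1.387

The effective depreciation rate is n + δ = 0.01 + 0.06 = 0.07.
Golden rule sets MPK = n+δ: 0.46·0.7·k^(0.46−1) = 0.07, so k_gold = (0.46·0.7/0.07)^(1/0.54) ≈ 16.8783.
y_gold = 0.7·16.8783^0.46 ≈ 2.5684.
c_gold = y_gold − (n+δ)·k_gold = 2.5684 − 0.07·16.8783 ≈ 1.3870.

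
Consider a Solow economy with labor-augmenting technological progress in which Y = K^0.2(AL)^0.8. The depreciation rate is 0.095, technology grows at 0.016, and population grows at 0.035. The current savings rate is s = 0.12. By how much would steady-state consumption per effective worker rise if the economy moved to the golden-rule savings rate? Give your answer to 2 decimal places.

Δc ≈ 0.03

Capital per effective worker breaks even when investment replaces (n + g + δ)·k; here n + g + δ = 0.146.
Current steady state (s = 0.12): k* = (0.12/0.146)^(1/0.8) ≈ 0.7826, y* = 0.7826^0.2 ≈ 0.9522, c* = (1−0.12)·0.9522 ≈ 0.8379.
Golden rule sets MPK = n+g+δ: 0.2·k^(0.2−1) = 0.146, so k_gold = (0.2/0.146)^(1/0.8) ≈ 1.4820.
y_gold = 1.4820^0.2 ≈ 1.0819, c_gold = y_gold − 0.146·k_gold ≈ 0.8655.
Gain: Δc = 0.8655 − 0.8379 ≈ 0.0276.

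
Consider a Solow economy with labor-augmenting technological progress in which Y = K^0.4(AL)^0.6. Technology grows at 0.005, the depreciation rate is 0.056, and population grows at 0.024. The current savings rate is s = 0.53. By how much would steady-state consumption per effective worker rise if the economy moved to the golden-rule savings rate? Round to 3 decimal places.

Capital per effective worker breaks even when investment replaces (n + g + δ)·k; here n + g + δ = 0.085.
Current steady state (s = 0.53): k* = (0.53/0.085)^(1/0.6) ≈ 21.1233, y* = 21.1233^0.4 ≈ 3.3877, c* = (1−0.53)·3.3877 ≈ 1.5922.
Setting f'(k) = n+g+δ gives 0.4·k^(0.4−1) = 0.085, hence k_gold = (0.4/0.085)^(1/0.6) ≈ 13.2150.
y_gold = 13.2150^0.4 ≈ 2.8082, c_gold = y_gold − 0.085·k_gold ≈ 1.6849.
Gain: Δc = 1.6849 − 1.5922 ≈ 0.0927.

Δc ≈ 0.093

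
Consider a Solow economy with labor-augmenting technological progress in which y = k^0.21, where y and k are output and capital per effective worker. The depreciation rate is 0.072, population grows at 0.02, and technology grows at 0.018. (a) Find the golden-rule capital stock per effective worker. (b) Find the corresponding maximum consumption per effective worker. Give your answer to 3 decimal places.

(a) k_gold ≈ 2.267; (b) c_gold ≈ 0.938

The effective depreciation rate is n + g + δ = 0.02 + 0.018 + 0.072 = 0.11.
Setting f'(k) = n+g+δ gives 0.21·k^(0.21−1) = 0.11, hence k_gold = (0.21/0.11)^(1/0.79) ≈ 2.2671.
y_gold = 2.2671^0.21 ≈ 1.1875; c_gold = y_gold − 0.11·k_gold ≈ 0.9382.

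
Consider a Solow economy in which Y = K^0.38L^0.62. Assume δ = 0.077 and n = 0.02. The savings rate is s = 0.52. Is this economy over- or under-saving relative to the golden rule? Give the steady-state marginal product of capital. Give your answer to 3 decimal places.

n + δ = 0.02 + 0.077 = 0.097.
Steady-state k*: s·k^0.38 = 0.097·k gives k* = (0.52/0.097)^(1/0.62) ≈ 15.0031.
MPK = 0.38·15.0031^(-0.62) ≈ 0.0709.
MPK < n+δ = 0.097, so the economy is dynamically inefficient (over-saving).

over-saving; MPK ≈ 0.071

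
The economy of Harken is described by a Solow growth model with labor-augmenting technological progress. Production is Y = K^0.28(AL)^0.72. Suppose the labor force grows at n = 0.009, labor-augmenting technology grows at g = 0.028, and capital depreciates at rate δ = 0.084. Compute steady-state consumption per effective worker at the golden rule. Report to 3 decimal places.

The effective depreciation rate is n + g + δ = 0.009 + 0.028 + 0.084 = 0.121.
Golden rule sets MPK = n+g+δ: 0.28·k^(0.28−1) = 0.121, so k_gold = (0.28/0.121)^(1/0.72) ≈ 3.2068.
y_gold = 3.2068^0.28 ≈ 1.3858.
c_gold = y_gold − (n+g+δ)·k_gold = 1.3858 − 0.121·3.2068 ≈ 0.9978.

c_gold ≈ 0.998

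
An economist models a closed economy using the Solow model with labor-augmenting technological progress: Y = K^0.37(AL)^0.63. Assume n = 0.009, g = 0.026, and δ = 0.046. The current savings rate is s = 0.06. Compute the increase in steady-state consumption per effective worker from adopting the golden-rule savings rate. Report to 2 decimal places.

Δc ≈ 0.75

Break-even investment rate: n + g + δ = 0.009 + 0.026 + 0.046 = 0.081.
Current steady state (s = 0.06): k* = (0.06/0.081)^(1/0.63) ≈ 0.6210, y* = 0.6210^0.37 ≈ 0.8384, c* = (1−0.06)·0.8384 ≈ 0.7881.
At the golden rule the marginal product of capital equals n+g+δ: 0.37·k^(0.37−1) = 0.081. Solving, k_gold = (0.37/0.081)^(1/0.63) ≈ 11.1473.
y_gold = 11.1473^0.37 ≈ 2.4404, c_gold = y_gold − 0.081·k_gold ≈ 1.5374.
Gain: Δc = 1.5374 − 0.7881 ≈ 0.7493.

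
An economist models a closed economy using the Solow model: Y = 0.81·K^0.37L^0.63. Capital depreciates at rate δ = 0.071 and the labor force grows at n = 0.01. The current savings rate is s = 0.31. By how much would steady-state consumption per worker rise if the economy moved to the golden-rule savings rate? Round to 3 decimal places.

Break-even investment rate: n + δ = 0.01 + 0.071 = 0.081.
Current steady state (s = 0.31): k* = (0.31·0.81/0.081)^(1/0.63) ≈ 6.0248, y* = 0.81·6.0248^0.37 ≈ 1.5742, c* = (1−0.31)·1.5742 ≈ 1.0862.
Maximizing c = f(k) − (n+δ)·k gives f'(k) = n+δ, i.e. 0.37·0.81·k^(0.37−1) = 0.081, so k_gold = (0.37·0.81/0.081)^(1/0.63) ≈ 7.9782.
y_gold = 0.81·7.9782^0.37 ≈ 1.7466, c_gold = y_gold − 0.081·k_gold ≈ 1.1004.
Gain: Δc = 1.1004 − 1.0862 ≈ 0.0141.

Δc ≈ 0.014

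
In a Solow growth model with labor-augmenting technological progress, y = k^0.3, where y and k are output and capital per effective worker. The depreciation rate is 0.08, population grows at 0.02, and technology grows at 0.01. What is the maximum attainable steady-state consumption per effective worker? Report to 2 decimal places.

Break-even investment rate: n + g + δ = 0.02 + 0.01 + 0.08 = 0.11.
Golden rule sets MPK = n+g+δ: 0.3·k^(0.3−1) = 0.11, so k_gold = (0.3/0.11)^(1/0.7) ≈ 4.1925.
y_gold = 4.1925^0.3 ≈ 1.5372.
c_gold = y_gold − (n+g+δ)·k_gold = 1.5372 − 0.11·4.1925 ≈ 1.0761.

c_gold ≈ 1.08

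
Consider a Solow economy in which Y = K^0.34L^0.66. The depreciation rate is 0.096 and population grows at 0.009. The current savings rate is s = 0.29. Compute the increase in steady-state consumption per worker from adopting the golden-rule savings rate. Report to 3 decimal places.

n + δ = 0.009 + 0.096 = 0.105.
Current steady state (s = 0.29): k* = (0.29/0.105)^(1/0.66) ≈ 4.6612, y* = 4.6612^0.34 ≈ 1.6877, c* = (1−0.29)·1.6877 ≈ 1.1983.
Setting f'(k) = n+δ gives 0.34·k^(0.34−1) = 0.105, hence k_gold = (0.34/0.105)^(1/0.66) ≈ 5.9315.
y_gold = 5.9315^0.34 ≈ 1.8318, c_gold = y_gold − 0.105·k_gold ≈ 1.2090.
Gain: Δc = 1.2090 − 1.1983 ≈ 0.0107.

Δc ≈ 0.011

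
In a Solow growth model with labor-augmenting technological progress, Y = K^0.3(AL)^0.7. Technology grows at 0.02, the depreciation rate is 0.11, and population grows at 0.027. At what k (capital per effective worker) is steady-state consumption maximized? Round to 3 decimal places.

The effective depreciation rate is n + g + δ = 0.027 + 0.02 + 0.11 = 0.157.
Golden rule sets MPK = n+g+δ: 0.3·k^(0.3−1) = 0.157, so k_gold = (0.3/0.157)^(1/0.7) ≈ 2.5220.

k_gold ≈ 2.522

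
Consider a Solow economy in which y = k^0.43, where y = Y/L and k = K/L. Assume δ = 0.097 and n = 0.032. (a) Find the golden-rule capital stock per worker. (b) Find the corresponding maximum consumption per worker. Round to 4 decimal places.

(a) k_gold ≈ 8.2667; (b) c_gold ≈ 1.4136

The effective depreciation rate is n + δ = 0.032 + 0.097 = 0.129.
Setting f'(k) = n+δ gives 0.43·k^(0.43−1) = 0.129, hence k_gold = (0.43/0.129)^(1/0.57) ≈ 8.2667.
y_gold = 8.2667^0.43 ≈ 2.4800; c_gold = y_gold − 0.129·k_gold ≈ 1.4136.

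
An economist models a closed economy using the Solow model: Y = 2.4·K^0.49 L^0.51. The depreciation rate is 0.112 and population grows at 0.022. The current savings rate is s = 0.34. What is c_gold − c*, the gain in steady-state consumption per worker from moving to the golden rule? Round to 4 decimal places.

Break-even investment rate: n + δ = 0.022 + 0.112 = 0.134.
Current steady state (s = 0.34): k* = (0.34·2.4/0.134)^(1/0.51) ≈ 34.5464, y* = 2.4·34.5464^0.49 ≈ 13.6153, c* = (1−0.34)·13.6153 ≈ 8.9861.
Golden rule sets MPK = n+δ: 0.49·2.4·k^(0.49−1) = 0.134, so k_gold = (0.49·2.4/0.134)^(1/0.51) ≈ 70.7315.
y_gold = 2.4·70.7315^0.49 ≈ 19.3429, c_gold = y_gold − 0.134·k_gold ≈ 9.8649.
Gain: Δc = 9.8649 − 8.9861 ≈ 0.8788.

Δc ≈ 0.8788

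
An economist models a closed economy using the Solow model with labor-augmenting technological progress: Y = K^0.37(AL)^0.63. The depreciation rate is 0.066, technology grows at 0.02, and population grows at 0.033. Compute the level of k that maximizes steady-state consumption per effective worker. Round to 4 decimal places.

Break-even investment rate: n + g + δ = 0.033 + 0.02 + 0.066 = 0.119.
Maximizing c = f(k) − (n+g+δ)·k gives f'(k) = n+g+δ, i.e. 0.37·k^(0.37−1) = 0.119, so k_gold = (0.37/0.119)^(1/0.63) ≈ 6.0533.

k_gold ≈ 6.0533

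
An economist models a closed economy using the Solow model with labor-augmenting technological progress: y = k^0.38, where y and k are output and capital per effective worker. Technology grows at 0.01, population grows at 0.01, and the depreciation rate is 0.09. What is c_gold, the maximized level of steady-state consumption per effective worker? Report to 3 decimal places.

Break-even investment rate: n + g + δ = 0.01 + 0.01 + 0.09 = 0.11.
Maximizing c = f(k) − (n+g+δ)·k gives f'(k) = n+g+δ, i.e. 0.38·k^(0.38−1) = 0.11, so k_gold = (0.38/0.11)^(1/0.62) ≈ 7.3854.
y_gold = 7.3854^0.38 ≈ 2.1379.
c_gold = y_gold − (n+g+δ)·k_gold = 2.1379 − 0.11·7.3854 ≈ 1.3255.

c_gold ≈ 1.325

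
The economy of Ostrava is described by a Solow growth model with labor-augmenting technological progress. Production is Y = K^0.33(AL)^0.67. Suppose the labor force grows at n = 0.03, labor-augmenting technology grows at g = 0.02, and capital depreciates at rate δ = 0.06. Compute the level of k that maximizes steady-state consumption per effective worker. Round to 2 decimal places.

Break-even investment rate: n + g + δ = 0.03 + 0.02 + 0.06 = 0.11.
Setting f'(k) = n+g+δ gives 0.33·k^(0.33−1) = 0.11, hence k_gold = (0.33/0.11)^(1/0.67) ≈ 5.1537.

k_gold ≈ 5.15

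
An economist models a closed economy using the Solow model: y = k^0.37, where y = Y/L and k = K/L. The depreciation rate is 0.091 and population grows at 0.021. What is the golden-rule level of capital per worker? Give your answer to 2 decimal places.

The effective depreciation rate is n + δ = 0.021 + 0.091 = 0.112.
Maximizing c = f(k) − (n+δ)·k gives f'(k) = n+δ, i.e. 0.37·k^(0.37−1) = 0.112, so k_gold = (0.37/0.112)^(1/0.63) ≈ 6.6647.

k_gold ≈ 6.66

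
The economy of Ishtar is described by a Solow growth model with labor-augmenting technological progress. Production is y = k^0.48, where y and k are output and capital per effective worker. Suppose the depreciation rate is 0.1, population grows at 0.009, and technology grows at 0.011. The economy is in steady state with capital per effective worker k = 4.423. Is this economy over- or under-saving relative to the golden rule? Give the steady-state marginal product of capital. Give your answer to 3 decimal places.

Break-even investment rate: n + g + δ = 0.009 + 0.011 + 0.1 = 0.12.
MPK = 0.48·k^(0.48−1) = 0.48·4.423^(-0.52) ≈ 0.2215.
MPK > 0.12, so the economy is dynamically efficient (under-saving).

under-saving; MPK ≈ 0.222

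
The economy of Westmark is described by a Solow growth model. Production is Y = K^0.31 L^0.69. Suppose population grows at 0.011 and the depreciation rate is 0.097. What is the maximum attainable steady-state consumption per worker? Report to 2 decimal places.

c_gold ≈ 1.11

Capital per worker breaks even when investment replaces (n + δ)·k; here n + δ = 0.108.
Maximizing c = f(k) − (n+δ)·k gives f'(k) = n+δ, i.e. 0.31·k^(0.31−1) = 0.108, so k_gold = (0.31/0.108)^(1/0.69) ≈ 4.6098.
y_gold = 4.6098^0.31 ≈ 1.6060.
c_gold = y_gold − (n+δ)·k_gold = 1.6060 − 0.108·4.6098 ≈ 1.1081.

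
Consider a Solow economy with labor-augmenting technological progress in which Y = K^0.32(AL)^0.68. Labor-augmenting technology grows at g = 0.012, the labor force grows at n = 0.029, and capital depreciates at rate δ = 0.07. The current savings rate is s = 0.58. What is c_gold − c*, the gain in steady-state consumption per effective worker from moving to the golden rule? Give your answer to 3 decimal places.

Δc ≈ 0.205

n + g + δ = 0.029 + 0.012 + 0.07 = 0.111.
Current steady state (s = 0.58): k* = (0.58/0.111)^(1/0.68) ≈ 11.3772, y* = 11.3772^0.32 ≈ 2.1774, c* = (1−0.58)·2.1774 ≈ 0.9145.
Maximizing c = f(k) − (n+g+δ)·k gives f'(k) = n+g+δ, i.e. 0.32·k^(0.32−1) = 0.111, so k_gold = (0.32/0.111)^(1/0.68) ≈ 4.7448.
y_gold = 4.7448^0.32 ≈ 1.6458, c_gold = y_gold − 0.111·k_gold ≈ 1.1192.
Gain: Δc = 1.1192 − 0.9145 ≈ 0.2047.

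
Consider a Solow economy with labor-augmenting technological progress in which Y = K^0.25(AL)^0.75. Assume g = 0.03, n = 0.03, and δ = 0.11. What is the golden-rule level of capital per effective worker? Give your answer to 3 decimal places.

n + g + δ = 0.03 + 0.03 + 0.11 = 0.17.
Golden rule sets MPK = n+g+δ: 0.25·k^(0.25−1) = 0.17, so k_gold = (0.25/0.17)^(1/0.75) ≈ 1.6723.

k_gold ≈ 1.672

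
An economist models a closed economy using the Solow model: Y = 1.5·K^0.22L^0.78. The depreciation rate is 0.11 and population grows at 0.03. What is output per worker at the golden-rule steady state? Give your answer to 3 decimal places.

y_gold ≈ 1.910

Break-even investment rate: n + δ = 0.03 + 0.11 = 0.14.
At the golden rule the marginal product of capital equals n+δ: 0.22·1.5·k^(0.22−1) = 0.14. Solving, k_gold = (0.22·1.5/0.14)^(1/0.78) ≈ 3.0020.
Output: y_gold = 1.5·k_gold^0.22 = 1.5·3.0020^0.22 ≈ 1.9104.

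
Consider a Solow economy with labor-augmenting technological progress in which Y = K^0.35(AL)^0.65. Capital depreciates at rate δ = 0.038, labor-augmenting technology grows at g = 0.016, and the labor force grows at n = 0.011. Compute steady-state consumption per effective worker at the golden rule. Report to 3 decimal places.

Capital per effective worker breaks even when investment replaces (n + g + δ)·k; here n + g + δ = 0.065.
Setting f'(k) = n+g+δ gives 0.35·k^(0.35−1) = 0.065, hence k_gold = (0.35/0.065)^(1/0.65) ≈ 13.3307.
y_gold = 13.3307^0.35 ≈ 2.4757.
c_gold = y_gold − (n+g+δ)·k_gold = 2.4757 − 0.065·13.3307 ≈ 1.6092.

c_gold ≈ 1.609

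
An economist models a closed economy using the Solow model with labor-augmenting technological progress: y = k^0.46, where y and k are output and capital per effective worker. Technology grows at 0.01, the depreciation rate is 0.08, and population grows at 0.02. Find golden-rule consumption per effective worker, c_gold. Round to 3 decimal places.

Capital per effective worker breaks even when investment replaces (n + g + δ)·k; here n + g + δ = 0.11.
Maximizing c = f(k) − (n+g+δ)·k gives f'(k) = n+g+δ, i.e. 0.46·k^(0.46−1) = 0.11, so k_gold = (0.46/0.11)^(1/0.54) ≈ 14.1474.
y_gold = 14.1474^0.46 ≈ 3.3831.
c_gold = y_gold − (n+g+δ)·k_gold = 3.3831 − 0.11·14.1474 ≈ 1.8269.

c_gold ≈ 1.827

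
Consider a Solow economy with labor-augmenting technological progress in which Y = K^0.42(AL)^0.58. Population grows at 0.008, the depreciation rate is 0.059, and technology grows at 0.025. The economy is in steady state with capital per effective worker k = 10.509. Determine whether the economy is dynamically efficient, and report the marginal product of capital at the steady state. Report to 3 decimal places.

Capital per effective worker breaks even when investment replaces (n + g + δ)·k; here n + g + δ = 0.092.
MPK = 0.42·k^(0.42−1) = 0.42·10.509^(-0.58) ≈ 0.1073.
MPK > 0.092, so the economy is dynamically efficient (under-saving).

dynamically efficient; MPK ≈ 0.107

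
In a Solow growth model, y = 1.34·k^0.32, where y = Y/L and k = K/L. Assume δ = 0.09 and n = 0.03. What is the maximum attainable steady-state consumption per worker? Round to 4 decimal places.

c_gold ≈ 1.6591

n + δ = 0.03 + 0.09 = 0.12.
Maximizing c = f(k) − (n+δ)·k gives f'(k) = n+δ, i.e. 0.32·1.34·k^(0.32−1) = 0.12, so k_gold = (0.32·1.34/0.12)^(1/0.68) ≈ 6.5064.
y_gold = 1.34·6.5064^0.32 ≈ 2.4399.
c_gold = y_gold − (n+δ)·k_gold = 2.4399 − 0.12·6.5064 ≈ 1.6591.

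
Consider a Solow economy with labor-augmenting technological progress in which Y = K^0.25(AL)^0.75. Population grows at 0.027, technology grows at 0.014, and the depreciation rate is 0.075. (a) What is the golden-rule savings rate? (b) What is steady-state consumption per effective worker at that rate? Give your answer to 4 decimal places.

(a) s_gold = 0.2500; (b) c_gold ≈ 0.9688

n + g + δ = 0.027 + 0.014 + 0.075 = 0.116.
For Cobb-Douglas, s_gold equals capital's share: s_gold = 0.25.
Golden rule sets MPK = n+g+δ: 0.25·k^(0.25−1) = 0.116, so k_gold = (0.25/0.116)^(1/0.75) ≈ 2.7838.
y_gold = 2.7838^0.25 ≈ 1.2917; c_gold = (1−0.25)·y_gold ≈ 0.9688.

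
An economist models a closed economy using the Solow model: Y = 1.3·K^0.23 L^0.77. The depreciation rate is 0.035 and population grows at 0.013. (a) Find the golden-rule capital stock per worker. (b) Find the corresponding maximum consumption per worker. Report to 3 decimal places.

Capital per worker breaks even when investment replaces (n + δ)·k; here n + δ = 0.048.
Maximizing c = f(k) − (n+δ)·k gives f'(k) = n+δ, i.e. 0.23·1.3·k^(0.23−1) = 0.048, so k_gold = (0.23·1.3/0.048)^(1/0.77) ≈ 10.7579.
y_gold = 1.3·10.7579^0.23 ≈ 2.2451; c_gold = y_gold − 0.048·k_gold ≈ 1.7287.

(a) k_gold ≈ 10.758; (b) c_gold ≈ 1.729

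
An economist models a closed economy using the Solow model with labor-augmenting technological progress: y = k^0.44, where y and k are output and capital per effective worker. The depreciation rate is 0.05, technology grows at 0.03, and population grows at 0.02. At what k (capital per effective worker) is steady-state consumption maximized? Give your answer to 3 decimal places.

k_gold ≈ 14.094

n + g + δ = 0.02 + 0.03 + 0.05 = 0.1.
Golden rule sets MPK = n+g+δ: 0.44·k^(0.44−1) = 0.1, so k_gold = (0.44/0.1)^(1/0.56) ≈ 14.0936.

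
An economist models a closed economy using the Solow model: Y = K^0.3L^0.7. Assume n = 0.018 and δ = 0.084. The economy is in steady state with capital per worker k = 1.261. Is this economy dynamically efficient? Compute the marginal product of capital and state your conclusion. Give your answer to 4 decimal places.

dynamically efficient; MPK ≈ 0.2550

Capital per worker breaks even when investment replaces (n + δ)·k; here n + δ = 0.102.
MPK = 0.3·k^(0.3−1) = 0.3·1.261^(-0.7) ≈ 0.2550.
MPK > 0.102, so the economy is dynamically efficient (under-saving).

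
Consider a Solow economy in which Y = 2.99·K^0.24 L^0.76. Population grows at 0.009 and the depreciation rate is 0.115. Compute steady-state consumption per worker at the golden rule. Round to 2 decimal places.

c_gold ≈ 3.96

Break-even investment rate: n + δ = 0.009 + 0.115 = 0.124.
Setting f'(k) = n+δ gives 0.24·2.99·k^(0.24−1) = 0.124, hence k_gold = (0.24·2.99/0.124)^(1/0.76) ≈ 10.0748.
y_gold = 2.99·10.0748^0.24 ≈ 5.2053.
c_gold = y_gold − (n+δ)·k_gold = 5.2053 − 0.124·10.0748 ≈ 3.9561.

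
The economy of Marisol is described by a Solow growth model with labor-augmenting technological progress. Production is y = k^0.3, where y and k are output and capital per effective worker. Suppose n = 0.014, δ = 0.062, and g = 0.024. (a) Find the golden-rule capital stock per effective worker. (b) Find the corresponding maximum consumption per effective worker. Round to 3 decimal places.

(a) k_gold ≈ 4.804; (b) c_gold ≈ 1.121

n + g + δ = 0.014 + 0.024 + 0.062 = 0.1.
At the golden rule the marginal product of capital equals n+g+δ: 0.3·k^(0.3−1) = 0.1. Solving, k_gold = (0.3/0.1)^(1/0.7) ≈ 4.8040.
y_gold = 4.8040^0.3 ≈ 1.6013; c_gold = y_gold − 0.1·k_gold ≈ 1.1209.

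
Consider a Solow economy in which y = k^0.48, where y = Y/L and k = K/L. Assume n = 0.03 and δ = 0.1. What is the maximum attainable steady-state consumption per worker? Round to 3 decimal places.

Break-even investment rate: n + δ = 0.03 + 0.1 = 0.13.
Maximizing c = f(k) − (n+δ)·k gives f'(k) = n+δ, i.e. 0.48·k^(0.48−1) = 0.13, so k_gold = (0.48/0.13)^(1/0.52) ≈ 12.3298.
y_gold = 12.3298^0.48 ≈ 3.3393.
c_gold = y_gold − (n+δ)·k_gold = 3.3393 − 0.13·12.3298 ≈ 1.7365.

c_gold ≈ 1.736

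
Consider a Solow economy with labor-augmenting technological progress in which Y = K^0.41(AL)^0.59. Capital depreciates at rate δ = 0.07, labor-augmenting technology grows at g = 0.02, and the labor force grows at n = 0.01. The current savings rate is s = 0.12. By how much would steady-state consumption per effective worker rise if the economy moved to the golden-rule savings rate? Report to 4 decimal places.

The effective depreciation rate is n + g + δ = 0.01 + 0.02 + 0.07 = 0.1.
Current steady state (s = 0.12): k* = (0.12/0.1)^(1/0.59) ≈ 1.3621, y* = 1.3621^0.41 ≈ 1.1351, c* = (1−0.12)·1.1351 ≈ 0.9989.
At the golden rule the marginal product of capital equals n+g+δ: 0.41·k^(0.41−1) = 0.1. Solving, k_gold = (0.41/0.1)^(1/0.59) ≈ 10.9299.
y_gold = 10.9299^0.41 ≈ 2.6658, c_gold = y_gold − 0.1·k_gold ≈ 1.5728.
Gain: Δc = 1.5728 − 0.9989 ≈ 0.5740.

Δc ≈ 0.5740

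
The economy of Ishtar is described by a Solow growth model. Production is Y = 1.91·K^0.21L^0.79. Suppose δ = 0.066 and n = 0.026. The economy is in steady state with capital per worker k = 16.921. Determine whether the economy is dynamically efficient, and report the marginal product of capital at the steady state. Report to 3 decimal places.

The effective depreciation rate is n + δ = 0.026 + 0.066 = 0.092.
MPK = 0.21·1.91·k^(0.21−1) = 0.21·1.91·16.921^(-0.79) ≈ 0.0429.
MPK < 0.092, so the economy is dynamically inefficient (over-saving).

dynamically inefficient; MPK ≈ 0.043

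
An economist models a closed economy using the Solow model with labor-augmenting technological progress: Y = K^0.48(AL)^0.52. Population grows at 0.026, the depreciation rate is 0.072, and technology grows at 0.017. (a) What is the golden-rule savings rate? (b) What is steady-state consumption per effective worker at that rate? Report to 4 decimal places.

(a) s_gold = 0.4800; (b) c_gold ≈ 1.9445

Break-even investment rate: n + g + δ = 0.026 + 0.017 + 0.072 = 0.115.
For Cobb-Douglas, s_gold equals capital's share: s_gold = 0.48.
Golden rule sets MPK = n+g+δ: 0.48·k^(0.48−1) = 0.115, so k_gold = (0.48/0.115)^(1/0.52) ≈ 15.6082.
y_gold = 15.6082^0.48 ≈ 3.7395; c_gold = (1−0.48)·y_gold ≈ 1.9445.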